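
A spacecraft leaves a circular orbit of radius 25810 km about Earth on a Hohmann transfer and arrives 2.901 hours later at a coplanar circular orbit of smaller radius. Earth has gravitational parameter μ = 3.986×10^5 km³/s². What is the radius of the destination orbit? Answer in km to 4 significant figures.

Transfer time t = 2.901 hours = 10443.6 s, and t = π√(a_t³/μ).
So a_t = (μ t²/π²)^(1/3) = (3.986×10^5 × (10443.6)² / π²)^(1/3) = 16392.5 km.
Since a_t = (r₁ + r₂)/2, r₂ = 2a_t − r₁ = 2×16392.5 − 25810 = 6975 km.

r₂ = 6975 km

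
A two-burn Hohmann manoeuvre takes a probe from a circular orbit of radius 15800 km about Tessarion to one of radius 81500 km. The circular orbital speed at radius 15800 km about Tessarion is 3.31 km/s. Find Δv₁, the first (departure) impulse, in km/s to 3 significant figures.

From the circular-orbit relation v² = μ/r at r = 15800 km: μ = v²r = (3.31)² × 15800 = 1.73106×10^5 km³/s².
Transfer-ellipse semi-major axis a_t = (r₁ + r₂)/2 = (15800 + 81500)/2 = 48650 km.
On the circular orbit at r = 15800 km, v_c = √(μ/r) = 3.3100 km/s.
Transfer-orbit speed at the same r (vis-viva, a = a_t): v_t = √[μ(2/r − 1/a_t)] = 4.2842 km/s.
Δv₁ = |v_t − v_c| = |4.2842 − 3.3100| = 0.9742 km/s.

Δv₁ = 0.974 km/s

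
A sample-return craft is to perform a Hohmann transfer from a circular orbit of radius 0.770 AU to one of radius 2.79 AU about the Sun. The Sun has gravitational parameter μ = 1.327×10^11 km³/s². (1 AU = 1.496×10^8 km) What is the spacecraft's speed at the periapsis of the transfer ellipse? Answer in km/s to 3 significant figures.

v = 42.5 km/s

In km: r₁ = 0.770 × 1.496×10^8 = 1.15192×10^8 km; r₂ = 2.79 × 1.496×10^8 = 4.17384×10^8 km.
Transfer-ellipse semi-major axis a_t = (r₁ + r₂)/2 = (1.15192×10^8 + 4.17384×10^8)/2 = 2.66288×10^8 km.
The periapsis of the transfer ellipse is at r = 1.15192×10^8 km.
Applying v² = μ(2/r − 1/a_t): v = 42.49 km/s.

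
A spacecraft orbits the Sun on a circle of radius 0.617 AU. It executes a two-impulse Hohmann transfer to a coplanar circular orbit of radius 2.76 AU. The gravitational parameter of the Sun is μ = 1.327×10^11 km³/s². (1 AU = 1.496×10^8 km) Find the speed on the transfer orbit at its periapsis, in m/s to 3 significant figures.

v = 48500 m/s

In km: r₁ = 0.617 × 1.496×10^8 = 9.23032×10^7 km; r₂ = 2.76 × 1.496×10^8 = 4.12896×10^8 km.
Transfer-ellipse semi-major axis a_t = (r₁ + r₂)/2 = (9.23032×10^7 + 4.12896×10^8)/2 = 2.525996×10^8 km.
At periapsis, r = 9.23032×10^7 km.
From the vis-viva equation, v = √[μ(2/r − 1/a_t)] = 48.48 km/s.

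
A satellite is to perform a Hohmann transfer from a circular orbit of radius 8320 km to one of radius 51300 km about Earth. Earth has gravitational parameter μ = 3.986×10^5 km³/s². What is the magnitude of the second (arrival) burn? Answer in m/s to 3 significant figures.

The Hohmann ellipse has a_t = (r₁ + r₂)/2 = 29810 km.
Circular speed at r = 51300 km: v_c = √(μ/r) = 2.7875 km/s.
Vis-viva on the transfer ellipse at r = 51300 km gives v_t = √[μ(2/r − 1/a_t)] = 1.4726 km/s.
Δv₂ = |v_t − v_c| = |1.4726 − 2.7875| = 1.315 km/s.

Δv₂ = 1310 m/s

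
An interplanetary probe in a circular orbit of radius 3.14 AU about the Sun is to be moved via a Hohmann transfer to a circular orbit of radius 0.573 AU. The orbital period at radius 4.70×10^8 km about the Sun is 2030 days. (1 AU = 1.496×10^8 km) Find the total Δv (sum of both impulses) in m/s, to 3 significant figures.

Δv = 19300 m/s

From Kepler's third law T² = 4π²r³/μ at r = 4.70×10^8 km, T = 2030 days = 2030 × 86400 s = 1.75392×10^8 s: μ = 4π²r³/T² = 1.33240×10^11 km³/s².
In km: r₁ = 3.14 × 1.496×10^8 = 4.69744×10^8 km; r₂ = 0.573 × 1.496×10^8 = 8.57208×10^7 km.
The Hohmann ellipse has a_t = (r₁ + r₂)/2 = 2.777324×10^8 km.
At r₁ the circular-orbit speed is v₁ = √(μ/r₁) = 16.84171 km/s.
On the transfer ellipse at r₁, vis-viva gives v_a = √[μ(2/r₁ − 1/a_t)] = 9.356557 km/s.
First burn Δv₁ = |v_a − v₁| = 7.4852 km/s.
At r₂, v₂ = √(μ/r₂) = 39.425 km/s.
Transfer-orbit speed at r₂: v_p = √[μ(2/r₂ − 1/a_t)] = 51.273 km/s.
Second burn Δv₂ = |v₂ − v_p| = 11.848 km/s.
Δv = Δv₁ + Δv₂ = 7.4852 + 11.848 = 19.33 km/s.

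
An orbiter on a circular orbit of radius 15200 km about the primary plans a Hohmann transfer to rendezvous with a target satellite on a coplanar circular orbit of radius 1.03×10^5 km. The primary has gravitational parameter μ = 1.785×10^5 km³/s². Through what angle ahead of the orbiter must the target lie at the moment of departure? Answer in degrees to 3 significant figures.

φ = 102°

The Hohmann ellipse has a_t = (r₁ + r₂)/2 = 59100 km.
The half-period of the transfer ellipse is t = π√(a_t³/μ) = 1.0683×10^5 s.
The target's mean motion on its circular orbit is ω₂ = √(μ/r₂³) = 1.2781×10^-5 rad/s.
Angle swept by the target during transfer: ω₂·t = 1.3654 rad = 78.23°.
Arrival is 180° from departure on the ellipse, so φ = 180° − 78.23° = 102°.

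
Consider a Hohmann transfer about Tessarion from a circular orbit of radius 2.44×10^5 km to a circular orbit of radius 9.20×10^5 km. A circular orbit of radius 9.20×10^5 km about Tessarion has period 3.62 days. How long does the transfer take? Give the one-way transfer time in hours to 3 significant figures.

From Kepler's third law T² = 4π²r³/μ at r = 9.20×10^5 km, T = 3.62 days = 3.62 × 86400 s = 3.12768×10^5 s: μ = 4π²r³/T² = 3.14252×10^8 km³/s².
Semi-major axis of the transfer orbit: a_t = (2.440×10^5 + 9.200×10^5)/2 = 5.820×10^5 km.
Transfer time t = π√(a_t³/μ) = π√((5.820×10^5)³ / 3.14252×10^8) = 78690 s.
Converting: 78690 s ÷ 3600 s/hour = 21.9 hours.

t = 21.9 hours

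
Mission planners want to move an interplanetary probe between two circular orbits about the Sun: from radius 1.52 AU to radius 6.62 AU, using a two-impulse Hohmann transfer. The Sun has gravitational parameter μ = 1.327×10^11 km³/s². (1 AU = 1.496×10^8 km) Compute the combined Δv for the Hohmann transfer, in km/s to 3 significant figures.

In km: r₁ = 1.52 × 1.496×10^8 = 2.27392×10^8 km; r₂ = 6.62 × 1.496×10^8 = 9.90352×10^8 km.
The Hohmann ellipse has a_t = (r₁ + r₂)/2 = 6.08872×10^8 km.
At r₁ the circular-orbit speed is v₁ = √(μ/r₁) = 24.157 km/s.
Transfer-orbit speed at r₁ (vis-viva): v_p = √[μ(2/r₁ − 1/a_t)] = 30.809 km/s.
First burn Δv₁ = |v_p − v₁| = 6.652 km/s.
At r₂, v₂ = √(μ/r₂) = 11.576 km/s.
Transfer-orbit speed at r₂: v_a = √[μ(2/r₂ − 1/a_t)] = 7.0740 km/s.
Second burn Δv₂ = |v₂ − v_a| = 4.502 km/s.
Total Δv = Δv₁ + Δv₂ = 11.15 km/s.

Δv = 11.2 km/s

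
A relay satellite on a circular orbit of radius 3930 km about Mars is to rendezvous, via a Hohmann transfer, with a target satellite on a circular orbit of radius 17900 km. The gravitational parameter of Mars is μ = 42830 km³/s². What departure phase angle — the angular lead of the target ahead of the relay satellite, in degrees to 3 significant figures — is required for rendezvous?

φ = 94.3°

Semi-major axis of the transfer orbit: a_t = (3930 + 17900)/2 = 10915 km.
The half-period of the transfer ellipse is t = π√(a_t³/μ) = 17310 s.
Target angular speed ω₂ = √(μ/r₂³) = 8.642×10^-5 rad/s.
Angle swept by the target during transfer: ω₂·t = 1.496 rad = 85.71°.
Arrival is 180° from departure on the ellipse, so φ = 180° − 85.71° = 94.3°.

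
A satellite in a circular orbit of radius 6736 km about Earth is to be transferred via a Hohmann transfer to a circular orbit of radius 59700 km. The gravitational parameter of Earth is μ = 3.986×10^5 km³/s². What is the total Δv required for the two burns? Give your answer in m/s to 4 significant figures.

The Hohmann ellipse has a_t = (r₁ + r₂)/2 = 33218 km.
At r₁ the circular-orbit speed is v₁ = √(μ/r₁) = 7.69250 km/s.
Transfer-orbit speed at r₁ (vis-viva): v_p = √[μ(2/r₁ − 1/a_t)] = 10.3126 km/s.
First burn Δv₁ = |v_p − v₁| = 2.620 km/s.
Circular speed at r₂: v₂ = √(μ/r₂) = 2.584 km/s.
Transfer-orbit speed at r₂: v_a = √[μ(2/r₂ − 1/a_t)] = 1.164 km/s.
Second burn Δv₂ = |v₂ − v_a| = 1.420 km/s.
Total Δv = Δv₁ + Δv₂ = 4.040 km/s.

Δv = 4040 m/s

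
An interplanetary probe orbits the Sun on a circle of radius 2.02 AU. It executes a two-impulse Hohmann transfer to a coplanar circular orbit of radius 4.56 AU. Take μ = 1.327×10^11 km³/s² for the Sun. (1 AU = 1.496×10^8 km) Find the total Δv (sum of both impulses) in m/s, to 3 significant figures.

In km: r₁ = 2.02 × 1.496×10^8 = 3.02192×10^8 km; r₂ = 4.56 × 1.496×10^8 = 6.82176×10^8 km.
The Hohmann ellipse has a_t = (r₁ + r₂)/2 = 4.92184×10^8 km.
Circular speed at r₁: v₁ = √(μ/r₁) = √(1.327×10^11/3.02192×10^8) = 20.9553 km/s.
On the transfer ellipse at r₁, v² = μ(2/r − 1/a) gives v_p = √[μ(2/r₁ − 1/a_t)] = 24.6705 km/s.
First burn Δv₁ = |v_p − v₁| = 3.715 km/s.
At r₂, v₂ = √(μ/r₂) = 13.9472 km/s.
Transfer-orbit speed at r₂: v_a = √[μ(2/r₂ − 1/a_t)] = 10.9286 km/s.
Second burn Δv₂ = |v₂ − v_a| = 3.019 km/s.
Δv = Δv₁ + Δv₂ = 3.715 + 3.019 = 6.734 km/s.

Δv = 6730 m/s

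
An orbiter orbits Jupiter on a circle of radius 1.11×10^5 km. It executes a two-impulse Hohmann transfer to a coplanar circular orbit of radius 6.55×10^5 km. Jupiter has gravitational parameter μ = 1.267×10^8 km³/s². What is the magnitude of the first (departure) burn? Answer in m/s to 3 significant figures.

The Hohmann ellipse has a_t = (r₁ + r₂)/2 = 3.830×10^5 km.
Circular speed at r = 1.110×10^5 km: v_c = √(μ/r) = 33.785 km/s.
Transfer-orbit speed at the same r (vis-viva, a = a_t): v_t = √[μ(2/r − 1/a_t)] = 44.182 km/s.
Δv₁ = |v_t − v_c| = |44.182 − 33.785| = 10.40 km/s.

Δv₁ = 10400 m/s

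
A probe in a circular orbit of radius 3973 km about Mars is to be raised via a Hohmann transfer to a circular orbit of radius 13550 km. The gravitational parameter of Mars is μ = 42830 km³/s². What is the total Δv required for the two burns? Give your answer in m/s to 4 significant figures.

The Hohmann ellipse has a_t = (r₁ + r₂)/2 = 8761.5 km.
Circular speed at r₁: v₁ = √(μ/r₁) = √(42830/3973) = 3.28333 km/s.
Transfer-orbit speed at r₁ (vis-viva): v_p = √[μ(2/r₁ − 1/a_t)] = 4.08315 km/s.
First burn Δv₁ = |v_p − v₁| = 0.79982 km/s.
Circular speed at r₂: v₂ = √(μ/r₂) = 1.77789 km/s.
Transfer-orbit speed at r₂: v_a = √[μ(2/r₂ − 1/a_t)] = 1.19722 km/s.
Second burn Δv₂ = |v₂ − v_a| = 0.58067 km/s.
Δv = Δv₁ + Δv₂ = 0.79982 + 0.58067 = 1.380 km/s.

Δv = 1380 m/s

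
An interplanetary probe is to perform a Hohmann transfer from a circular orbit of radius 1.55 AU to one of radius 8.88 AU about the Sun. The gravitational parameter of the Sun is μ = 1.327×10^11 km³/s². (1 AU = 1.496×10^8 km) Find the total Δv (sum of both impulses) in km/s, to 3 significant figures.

Δv = 11.8 km/s

In km: r₁ = 1.55 × 1.496×10^8 = 2.3188×10^8 km; r₂ = 8.88 × 1.496×10^8 = 1.328448×10^9 km.
Semi-major axis of the transfer orbit: a_t = (2.3188×10^8 + 1.328448×10^9)/2 = 7.80164×10^8 km.
At r₁ the circular-orbit speed is v₁ = √(μ/r₁) = 23.922 km/s.
On the transfer ellipse at r₁, vis-viva gives v_p = √[μ(2/r₁ − 1/a_t)] = 31.216 km/s.
First burn Δv₁ = |v_p − v₁| = 7.294 km/s.
Circular speed at r₂: v₂ = √(μ/r₂) = 9.995 km/s.
Transfer-orbit speed at r₂: v_a = √[μ(2/r₂ − 1/a_t)] = 5.449 km/s.
Second burn Δv₂ = |v₂ − v_a| = 4.546 km/s.
Δv = Δv₁ + Δv₂ = 7.294 + 4.546 = 11.84 km/s.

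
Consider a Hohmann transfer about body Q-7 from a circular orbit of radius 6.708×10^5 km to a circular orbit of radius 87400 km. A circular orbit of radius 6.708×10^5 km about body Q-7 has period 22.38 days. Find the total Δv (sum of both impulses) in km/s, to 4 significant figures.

From Kepler's third law T² = 4π²r³/μ at r = 6.708×10^5 km, T = 22.38 days = 22.38 × 86400 s = 1.933632×10^6 s: μ = 4π²r³/T² = 3.18707×10^6 km³/s².
The Hohmann ellipse has a_t = (r₁ + r₂)/2 = 3.791×10^5 km.
At r₁ the circular-orbit speed is v₁ = √(μ/r₁) = 2.180 km/s.
On the transfer ellipse at r₁, v² = μ(2/r − 1/a) gives v_a = √[μ(2/r₁ − 1/a_t)] = 1.047 km/s.
First burn Δv₁ = |v_a − v₁| = 1.133 km/s.
Circular speed at r₂: v₂ = √(μ/r₂) = 6.039 km/s.
Transfer-orbit speed at r₂: v_p = √[μ(2/r₂ − 1/a_t)] = 8.033 km/s.
Second burn Δv₂ = |v₂ − v_p| = 1.994 km/s.
Δv = Δv₁ + Δv₂ = 1.133 + 1.994 = 3.127 km/s.

Δv = 3.127 km/s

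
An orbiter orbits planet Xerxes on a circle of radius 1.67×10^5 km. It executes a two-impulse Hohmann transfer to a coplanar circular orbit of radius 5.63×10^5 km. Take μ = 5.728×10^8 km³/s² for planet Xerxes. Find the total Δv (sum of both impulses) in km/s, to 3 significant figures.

Δv = 24.5 km/s

Semi-major axis of the transfer orbit: a_t = (1.670×10^5 + 5.630×10^5)/2 = 3.650×10^5 km.
At r₁ the circular-orbit speed is v₁ = √(μ/r₁) = 58.57 km/s.
Transfer-orbit speed at r₁ (vis-viva equation): v_p = √[μ(2/r₁ − 1/a_t)] = 72.74 km/s.
First burn Δv₁ = |v_p − v₁| = 14.17 km/s.
At r₂, v₂ = √(μ/r₂) = 31.90 km/s.
Transfer-orbit speed at r₂: v_a = √[μ(2/r₂ − 1/a_t)] = 21.58 km/s.
Second burn Δv₂ = |v₂ − v_a| = 10.32 km/s.
Total Δv = Δv₁ + Δv₂ = 24.49 km/s.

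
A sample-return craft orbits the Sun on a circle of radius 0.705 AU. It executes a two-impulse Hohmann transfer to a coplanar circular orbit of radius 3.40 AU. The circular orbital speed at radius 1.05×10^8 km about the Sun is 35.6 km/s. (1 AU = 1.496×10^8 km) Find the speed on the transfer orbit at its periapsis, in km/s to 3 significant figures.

From the circular-orbit relation v² = μ/r at r = 1.05×10^8 km: μ = v²r = (35.6)² × 1.05×10^8 = 1.33073×10^11 km³/s².
In km: r₁ = 0.705 × 1.496×10^8 = 1.05468×10^8 km; r₂ = 3.40 × 1.496×10^8 = 5.0864×10^8 km.
Transfer-ellipse semi-major axis a_t = (r₁ + r₂)/2 = (1.05468×10^8 + 5.0864×10^8)/2 = 3.07054×10^8 km.
At periapsis, r = 1.05468×10^8 km.
Vis-viva: v = √[μ(2/r − 1/a_t)] = √[1.33073×10^11 × (2/1.05468×10^8 − 1/3.07054×10^8)] = 45.72 km/s.

v = 45.7 km/s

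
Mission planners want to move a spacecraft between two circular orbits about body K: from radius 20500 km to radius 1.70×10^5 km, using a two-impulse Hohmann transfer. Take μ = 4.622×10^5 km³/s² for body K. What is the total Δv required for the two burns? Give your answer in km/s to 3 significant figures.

Δv = 2.48 km/s

Transfer-ellipse semi-major axis a_t = (r₁ + r₂)/2 = (20500 + 1.700×10^5)/2 = 95250 km.
At r₁ the circular-orbit speed is v₁ = √(μ/r₁) = 4.7483 km/s.
Transfer-orbit speed at r₁ (vis-viva): v_p = √[μ(2/r₁ − 1/a_t)] = 6.3435 km/s.
First burn Δv₁ = |v_p − v₁| = 1.595 km/s.
Circular speed at r₂: v₂ = √(μ/r₂) = 1.64889 km/s.
Transfer-orbit speed at r₂: v_a = √[μ(2/r₂ − 1/a_t)] = 0.764953 km/s.
Second burn Δv₂ = |v₂ − v_a| = 0.8839 km/s.
Δv = Δv₁ + Δv₂ = 1.595 + 0.8839 = 2.479 km/s.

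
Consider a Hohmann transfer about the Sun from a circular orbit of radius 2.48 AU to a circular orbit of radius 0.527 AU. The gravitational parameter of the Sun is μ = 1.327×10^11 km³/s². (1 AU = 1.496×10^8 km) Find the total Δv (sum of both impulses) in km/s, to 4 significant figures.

In km: r₁ = 2.48 × 1.496×10^8 = 3.71008×10^8 km; r₂ = 0.527 × 1.496×10^8 = 7.88392×10^7 km.
Semi-major axis of the transfer orbit: a_t = (3.71008×10^8 + 7.88392×10^7)/2 = 2.249236×10^8 km.
Circular speed at r₁: v₁ = √(μ/r₁) = √(1.327×10^11/3.71008×10^8) = 18.9123 km/s.
Transfer-orbit speed at r₁ (vis-viva): v_a = √[μ(2/r₁ − 1/a_t)] = 11.1969 km/s.
First burn Δv₁ = |v_a − v₁| = 7.7154 km/s.
Circular speed at r₂: v₂ = √(μ/r₂) = 41.026 km/s.
Transfer-orbit speed at r₂: v_p = √[μ(2/r₂ − 1/a_t)] = 52.691 km/s.
Second burn Δv₂ = |v₂ − v_p| = 11.665 km/s.
Total Δv = Δv₁ + Δv₂ = 19.38 km/s.

Δv = 19.38 km/s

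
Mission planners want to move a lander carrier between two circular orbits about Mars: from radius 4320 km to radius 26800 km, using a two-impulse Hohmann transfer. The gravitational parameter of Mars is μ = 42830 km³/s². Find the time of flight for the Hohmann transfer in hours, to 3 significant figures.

t = 8.18 hours

Semi-major axis of the transfer orbit: a_t = (4320 + 26800)/2 = 15560 km.
Half the transfer-orbit period gives t = π√(a_t³/μ) = 29460 s.
Converting: 29460 s ÷ 3600 s/hour = 8.18 hours.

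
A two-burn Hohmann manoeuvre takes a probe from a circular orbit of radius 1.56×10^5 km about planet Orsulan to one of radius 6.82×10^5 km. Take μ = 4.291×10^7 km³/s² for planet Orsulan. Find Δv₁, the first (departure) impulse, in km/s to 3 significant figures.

Semi-major axis of the transfer orbit: a_t = (1.560×10^5 + 6.820×10^5)/2 = 4.190×10^5 km.
On the circular orbit at r = 1.560×10^5 km, v_c = √(μ/r) = 16.585 km/s.
Vis-viva on the transfer ellipse at r = 1.560×10^5 km gives v_t = √[μ(2/r − 1/a_t)] = 21.159 km/s.
Δv₁ = |v_t − v_c| = |21.159 − 16.585| = 4.574 km/s.

Δv₁ = 4.57 km/s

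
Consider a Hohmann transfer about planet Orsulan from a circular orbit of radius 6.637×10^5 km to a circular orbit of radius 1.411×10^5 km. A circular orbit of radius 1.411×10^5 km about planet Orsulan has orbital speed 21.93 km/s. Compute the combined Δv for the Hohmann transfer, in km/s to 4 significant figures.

From the circular-orbit relation v² = μ/r at r = 1.411×10^5 km: μ = v²r = (21.93)² × 1.411×10^5 = 6.78585×10^7 km³/s².
Transfer-ellipse semi-major axis a_t = (r₁ + r₂)/2 = (6.637×10^5 + 1.411×10^5)/2 = 4.024×10^5 km.
Circular speed at r₁: v₁ = √(μ/r₁) = √(6.78585×10^7/6.637×10^5) = 10.112 km/s.
On the transfer ellipse at r₁, vis-viva equation gives v_a = √[μ(2/r₁ − 1/a_t)] = 5.9876 km/s.
First burn Δv₁ = |v_a − v₁| = 4.124 km/s.
At r₂, v₂ = √(μ/r₂) = 21.930 km/s.
Transfer-orbit speed at r₂: v_p = √[μ(2/r₂ − 1/a_t)] = 28.164 km/s.
Second burn Δv₂ = |v₂ − v_p| = 6.234 km/s.
Δv = Δv₁ + Δv₂ = 4.124 + 6.234 = 10.36 km/s.

Δv = 10.36 km/s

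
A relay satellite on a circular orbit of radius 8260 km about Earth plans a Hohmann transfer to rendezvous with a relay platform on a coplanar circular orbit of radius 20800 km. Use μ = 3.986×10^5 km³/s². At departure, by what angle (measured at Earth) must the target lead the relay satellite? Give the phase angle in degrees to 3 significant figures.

Transfer-ellipse semi-major axis a_t = (r₁ + r₂)/2 = (8260 + 20800)/2 = 14530 km.
The half-period of the transfer ellipse is t = π√(a_t³/μ) = 8715.2 s.
Target angular speed ω₂ = √(μ/r₂³) = 2.1046×10^-4 rad/s.
Angle swept by the target during transfer: ω₂·t = 1.834 rad = 105.1°.
Arrival is 180° from departure on the ellipse, so φ = 180° − 105.1° = 74.9°.

φ = 74.9°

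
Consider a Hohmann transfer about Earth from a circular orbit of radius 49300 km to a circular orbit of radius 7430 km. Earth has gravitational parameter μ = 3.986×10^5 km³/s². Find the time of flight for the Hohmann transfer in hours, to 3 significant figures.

t = 6.60 hours

The Hohmann ellipse has a_t = (r₁ + r₂)/2 = 28365 km.
Half the transfer-orbit period gives t = π√(a_t³/μ) = 23770 s.
Converting: 23770 s ÷ 3600 s/hour = 6.60 hours.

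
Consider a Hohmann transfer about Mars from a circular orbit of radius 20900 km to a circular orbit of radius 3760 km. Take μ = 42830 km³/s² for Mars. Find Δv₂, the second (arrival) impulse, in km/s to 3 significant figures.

Δv₂ = 1.02 km/s

Transfer-ellipse semi-major axis a_t = (r₁ + r₂)/2 = (20900 + 3760)/2 = 12330 km.
On the circular orbit at r = 3760 km, v_c = √(μ/r) = 3.375 km/s.
Transfer-orbit speed at the same r (vis-viva, a = a_t): v_t = √[μ(2/r − 1/a_t)] = 4.394 km/s.
Δv₂ = |v_t − v_c| = |4.394 − 3.375| = 1.019 km/s.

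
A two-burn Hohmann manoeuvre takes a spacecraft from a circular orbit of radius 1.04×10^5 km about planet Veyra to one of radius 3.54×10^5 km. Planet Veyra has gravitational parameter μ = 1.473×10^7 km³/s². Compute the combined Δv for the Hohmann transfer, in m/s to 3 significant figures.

Δv = 5000 m/s

Transfer-ellipse semi-major axis a_t = (r₁ + r₂)/2 = (1.040×10^5 + 3.540×10^5)/2 = 2.290×10^5 km.
At r₁ the circular-orbit speed is v₁ = √(μ/r₁) = 11.9010 km/s.
Transfer-orbit speed at r₁ (v² = μ(2/r − 1/a)): v_p = √[μ(2/r₁ − 1/a_t)] = 14.7968 km/s.
First burn Δv₁ = |v_p − v₁| = 2.8958 km/s.
Circular speed at r₂: v₂ = √(μ/r₂) = 6.4506 km/s.
Transfer-orbit speed at r₂: v_a = √[μ(2/r₂ − 1/a_t)] = 4.3471 km/s.
Second burn Δv₂ = |v₂ − v_a| = 2.1035 km/s.
Total Δv = Δv₁ + Δv₂ = 4.999 km/s.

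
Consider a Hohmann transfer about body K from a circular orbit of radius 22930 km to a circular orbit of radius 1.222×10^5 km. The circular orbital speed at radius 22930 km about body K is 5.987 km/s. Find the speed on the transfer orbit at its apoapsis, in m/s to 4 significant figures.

v = 1458 m/s

From the circular-orbit relation v² = μ/r at r = 22930 km: μ = v²r = (5.987)² × 22930 = 8.21907×10^5 km³/s².
Semi-major axis of the transfer orbit: a_t = (22930 + 1.222×10^5)/2 = 72565 km.
The apoapsis of the transfer ellipse is at r = 1.222×10^5 km.
Vis-viva: v = √[μ(2/r − 1/a_t)] = √[8.21907×10^5 × (2/1.222×10^5 − 1/72565)] = 1.458 km/s.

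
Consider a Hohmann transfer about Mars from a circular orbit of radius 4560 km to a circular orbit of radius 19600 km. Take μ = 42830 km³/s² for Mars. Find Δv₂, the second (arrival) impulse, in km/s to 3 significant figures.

Δv₂ = 0.570 km/s

The Hohmann ellipse has a_t = (r₁ + r₂)/2 = 12080 km.
On the circular orbit at r = 19600 km, v_c = √(μ/r) = 1.4782 km/s.
Vis-viva on the transfer ellipse at r = 19600 km gives v_t = √[μ(2/r − 1/a_t)] = 0.90823 km/s.
Δv₂ = |v_t − v_c| = |0.90823 − 1.4782| = 0.5700 km/s.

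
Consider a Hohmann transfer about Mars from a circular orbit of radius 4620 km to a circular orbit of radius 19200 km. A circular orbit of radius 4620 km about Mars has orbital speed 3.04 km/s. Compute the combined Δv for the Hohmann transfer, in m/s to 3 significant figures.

Δv = 1380 m/s

From the circular-orbit relation v² = μ/r at r = 4620 km: μ = v²r = (3.04)² × 4620 = 42696.2 km³/s².
Semi-major axis of the transfer orbit: a_t = (4620 + 19200)/2 = 11910 km.
Circular speed at r₁: v₁ = √(μ/r₁) = √(42696.2/4620) = 3.0400 km/s.
Transfer-orbit speed at r₁ (vis-viva equation): v_p = √[μ(2/r₁ − 1/a_t)] = 3.8598 km/s.
First burn Δv₁ = |v_p − v₁| = 0.8198 km/s.
Circular speed at r₂: v₂ = √(μ/r₂) = 1.49123 km/s.
Transfer-orbit speed at r₂: v_a = √[μ(2/r₂ − 1/a_t)] = 0.928772 km/s.
Second burn Δv₂ = |v₂ − v_a| = 0.5625 km/s.
Total Δv = Δv₁ + Δv₂ = 1.382 km/s.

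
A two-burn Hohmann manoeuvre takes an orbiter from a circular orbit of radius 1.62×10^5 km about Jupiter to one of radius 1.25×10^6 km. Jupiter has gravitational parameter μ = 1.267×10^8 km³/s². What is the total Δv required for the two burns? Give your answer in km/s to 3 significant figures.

The Hohmann ellipse has a_t = (r₁ + r₂)/2 = 7.060×10^5 km.
At r₁ the circular-orbit speed is v₁ = √(μ/r₁) = 27.966 km/s.
On the transfer ellipse at r₁, vis-viva equation gives v_p = √[μ(2/r₁ − 1/a_t)] = 37.212 km/s.
First burn Δv₁ = |v_p − v₁| = 9.246 km/s.
Circular speed at r₂: v₂ = √(μ/r₂) = 10.068 km/s.
Transfer-orbit speed at r₂: v_a = √[μ(2/r₂ − 1/a_t)] = 4.8227 km/s.
Second burn Δv₂ = |v₂ − v_a| = 5.245 km/s.
Total Δv = Δv₁ + Δv₂ = 14.49 km/s.

Δv = 14.5 km/s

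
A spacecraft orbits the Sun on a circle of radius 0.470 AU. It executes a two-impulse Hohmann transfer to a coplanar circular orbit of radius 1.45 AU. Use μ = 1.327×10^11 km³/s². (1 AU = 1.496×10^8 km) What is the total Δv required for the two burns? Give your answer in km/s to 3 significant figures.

Δv = 17.4 km/s

In km: r₁ = 0.470 × 1.496×10^8 = 7.0312×10^7 km; r₂ = 1.45 × 1.496×10^8 = 2.1692×10^8 km.
The Hohmann ellipse has a_t = (r₁ + r₂)/2 = 1.43616×10^8 km.
Circular speed at r₁: v₁ = √(μ/r₁) = √(1.327×10^11/7.0312×10^7) = 43.443 km/s.
On the transfer ellipse at r₁, vis-viva gives v_p = √[μ(2/r₁ − 1/a_t)] = 53.391 km/s.
First burn Δv₁ = |v_p − v₁| = 9.9480 km/s.
At r₂, v₂ = √(μ/r₂) = 24.7335 km/s.
Transfer-orbit speed at r₂: v_a = √[μ(2/r₂ − 1/a_t)] = 17.3061 km/s.
Second burn Δv₂ = |v₂ − v_a| = 7.4274 km/s.
Total Δv = Δv₁ + Δv₂ = 17.38 km/s.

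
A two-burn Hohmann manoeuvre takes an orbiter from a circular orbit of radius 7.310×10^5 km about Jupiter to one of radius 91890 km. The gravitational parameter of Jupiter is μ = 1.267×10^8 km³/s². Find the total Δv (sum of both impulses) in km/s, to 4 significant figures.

Δv = 19.31 km/s

Transfer-ellipse semi-major axis a_t = (r₁ + r₂)/2 = (7.310×10^5 + 91890)/2 = 4.11445×10^5 km.
At r₁ the circular-orbit speed is v₁ = √(μ/r₁) = 13.1653 km/s.
On the transfer ellipse at r₁, vis-viva equation gives v_a = √[μ(2/r₁ − 1/a_t)] = 6.22168 km/s.
First burn Δv₁ = |v_a − v₁| = 6.9436 km/s.
At r₂, v₂ = √(μ/r₂) = 37.1325 km/s.
Transfer-orbit speed at r₂: v_p = √[μ(2/r₂ − 1/a_t)] = 49.4945 km/s.
Second burn Δv₂ = |v₂ − v_p| = 12.362 km/s.
Δv = Δv₁ + Δv₂ = 6.9436 + 12.362 = 19.31 km/s.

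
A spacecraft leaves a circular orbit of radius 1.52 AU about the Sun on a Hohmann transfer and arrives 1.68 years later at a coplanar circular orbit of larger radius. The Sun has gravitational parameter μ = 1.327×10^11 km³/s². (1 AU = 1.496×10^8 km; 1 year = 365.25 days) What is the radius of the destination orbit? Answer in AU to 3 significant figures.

In km: r₁ = 1.52 × 1.496×10^8 = 2.27392×10^8 km.
Transfer time t = 1.68 years × 365.25 × 86400 s = 5.3016768×10^7 s, and t = π√(a_t³/μ).
So a_t = (μ t²/π²)^(1/3) = (1.327×10^11 × (5.3016768×10^7)² / π²)^(1/3) = 3.3558×10^8 km.
Since a_t = (r₁ + r₂)/2, r₂ = 2a_t − r₁ = 2×3.3558×10^8 − 2.27392×10^8 = 4.43768×10^8 km.
In AU: r₂ = 4.43768×10^8 / 1.496×10^8 = 2.97 AU.

r₂ = 2.97 AU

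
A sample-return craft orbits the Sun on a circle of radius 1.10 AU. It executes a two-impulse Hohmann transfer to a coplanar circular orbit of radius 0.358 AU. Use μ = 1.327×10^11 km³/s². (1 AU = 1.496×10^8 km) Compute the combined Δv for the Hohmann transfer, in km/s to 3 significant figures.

In km: r₁ = 1.10 × 1.496×10^8 = 1.6456×10^8 km; r₂ = 0.358 × 1.496×10^8 = 5.35568×10^7 km.
Semi-major axis of the transfer orbit: a_t = (1.6456×10^8 + 5.35568×10^7)/2 = 1.090584×10^8 km.
Circular speed at r₁: v₁ = √(μ/r₁) = √(1.327×10^11/1.6456×10^8) = 28.397 km/s.
Transfer-orbit speed at r₁ (vis-viva equation): v_a = √[μ(2/r₁ − 1/a_t)] = 19.900 km/s.
First burn Δv₁ = |v_a − v₁| = 8.497 km/s.
Circular speed at r₂: v₂ = √(μ/r₂) = 49.777 km/s.
Transfer-orbit speed at r₂: v_p = √[μ(2/r₂ − 1/a_t)] = 61.145 km/s.
Second burn Δv₂ = |v₂ − v_p| = 11.37 km/s.
Total Δv = Δv₁ + Δv₂ = 19.87 km/s.

Δv = 19.9 km/s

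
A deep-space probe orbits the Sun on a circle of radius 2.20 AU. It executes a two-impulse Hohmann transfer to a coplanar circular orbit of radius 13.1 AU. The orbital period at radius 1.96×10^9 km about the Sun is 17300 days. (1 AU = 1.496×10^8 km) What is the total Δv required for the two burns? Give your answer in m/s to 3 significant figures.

Δv = 10000 m/s

From Kepler's third law T² = 4π²r³/μ at r = 1.96×10^9 km, T = 17300 days = 17300 × 86400 s = 1.49472×10^9 s: μ = 4π²r³/T² = 1.33048×10^11 km³/s².
In km: r₁ = 2.20 × 1.496×10^8 = 3.2912×10^8 km; r₂ = 13.1 × 1.496×10^8 = 1.95976×10^9 km.
Transfer-ellipse semi-major axis a_t = (r₁ + r₂)/2 = (3.2912×10^8 + 1.95976×10^9)/2 = 1.14444×10^9 km.
Circular speed at r₁: v₁ = √(μ/r₁) = √(1.33048×10^11/3.2912×10^8) = 20.106 km/s.
Transfer-orbit speed at r₁ (v² = μ(2/r − 1/a)): v_p = √[μ(2/r₁ − 1/a_t)] = 26.311 km/s.
First burn Δv₁ = |v_p − v₁| = 6.205 km/s.
Circular speed at r₂: v₂ = √(μ/r₂) = 8.240 km/s.
Transfer-orbit speed at r₂: v_a = √[μ(2/r₂ − 1/a_t)] = 4.419 km/s.
Second burn Δv₂ = |v₂ − v_a| = 3.821 km/s.
Δv = Δv₁ + Δv₂ = 6.205 + 3.821 = 10.03 km/s.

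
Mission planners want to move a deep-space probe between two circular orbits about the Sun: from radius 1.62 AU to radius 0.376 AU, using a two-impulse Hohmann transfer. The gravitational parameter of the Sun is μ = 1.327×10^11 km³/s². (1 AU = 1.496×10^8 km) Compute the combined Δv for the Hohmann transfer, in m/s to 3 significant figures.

In km: r₁ = 1.62 × 1.496×10^8 = 2.42352×10^8 km; r₂ = 0.376 × 1.496×10^8 = 5.62496×10^7 km.
Transfer-ellipse semi-major axis a_t = (r₁ + r₂)/2 = (2.42352×10^8 + 5.62496×10^7)/2 = 1.493008×10^8 km.
Circular speed at r₁: v₁ = √(μ/r₁) = √(1.327×10^11/2.42352×10^8) = 23.400 km/s.
On the transfer ellipse at r₁, v² = μ(2/r − 1/a) gives v_a = √[μ(2/r₁ − 1/a_t)] = 14.363 km/s.
First burn Δv₁ = |v_a − v₁| = 9.037 km/s.
At r₂, v₂ = √(μ/r₂) = 48.57 km/s.
Transfer-orbit speed at r₂: v_p = √[μ(2/r₂ − 1/a_t)] = 61.88 km/s.
Second burn Δv₂ = |v₂ − v_p| = 13.31 km/s.
Δv = Δv₁ + Δv₂ = 9.037 + 13.31 = 22.35 km/s.

Δv = 22300 m/s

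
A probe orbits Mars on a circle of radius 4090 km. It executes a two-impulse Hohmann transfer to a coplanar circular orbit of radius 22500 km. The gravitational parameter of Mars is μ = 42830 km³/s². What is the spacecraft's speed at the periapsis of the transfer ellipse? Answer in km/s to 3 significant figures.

Semi-major axis of the transfer orbit: a_t = (4090 + 22500)/2 = 13295 km.
The periapsis of the transfer ellipse is at r = 4090 km.
From the vis-viva equation, v = √[μ(2/r − 1/a_t)] = 4.210 km/s.

v = 4.21 km/s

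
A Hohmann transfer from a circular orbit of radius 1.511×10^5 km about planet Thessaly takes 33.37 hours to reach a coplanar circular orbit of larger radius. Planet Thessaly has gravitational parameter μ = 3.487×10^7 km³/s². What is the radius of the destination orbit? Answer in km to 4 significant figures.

Transfer time t = 33.37 hours = 1.20132×10^5 s, and t = π√(a_t³/μ).
So a_t = (μ t²/π²)^(1/3) = (3.487×10^7 × (1.20132×10^5)² / π²)^(1/3) = 3.7081×10^5 km.
Since a_t = (r₁ + r₂)/2, r₂ = 2a_t − r₁ = 2×3.7081×10^5 − 1.511×10^5 = 5.9052×10^5 km.

r₂ = 5.905×10^5 km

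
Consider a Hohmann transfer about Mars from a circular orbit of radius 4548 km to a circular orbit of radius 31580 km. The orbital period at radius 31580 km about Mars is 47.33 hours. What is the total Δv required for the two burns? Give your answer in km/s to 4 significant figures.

From Kepler's third law T² = 4π²r³/μ at r = 31580 km, T = 47.33 hours = 47.33 × 3600 s = 1.70388×10^5 s: μ = 4π²r³/T² = 42827.0 km³/s².
The Hohmann ellipse has a_t = (r₁ + r₂)/2 = 18064 km.
At r₁ the circular-orbit speed is v₁ = √(μ/r₁) = 3.0687 km/s.
Transfer-orbit speed at r₁ (vis-viva equation): v_p = √[μ(2/r₁ − 1/a_t)] = 4.0574 km/s.
First burn Δv₁ = |v_p − v₁| = 0.9887 km/s.
Circular speed at r₂: v₂ = √(μ/r₂) = 1.1645 km/s.
Transfer-orbit speed at r₂: v_a = √[μ(2/r₂ − 1/a_t)] = 0.58433 km/s.
Second burn Δv₂ = |v₂ − v_a| = 0.5802 km/s.
Total Δv = Δv₁ + Δv₂ = 1.569 km/s.

Δv = 1.569 km/s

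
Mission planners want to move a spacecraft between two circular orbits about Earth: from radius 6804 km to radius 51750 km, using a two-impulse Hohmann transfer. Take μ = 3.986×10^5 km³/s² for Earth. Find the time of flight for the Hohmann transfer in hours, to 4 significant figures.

t = 6.924 hours

Semi-major axis of the transfer orbit: a_t = (6804 + 51750)/2 = 29277 km.
Half the transfer-orbit period gives t = π√(a_t³/μ) = 24927 s.
Converting: 24927 s ÷ 3600 s/hour = 6.924 hours.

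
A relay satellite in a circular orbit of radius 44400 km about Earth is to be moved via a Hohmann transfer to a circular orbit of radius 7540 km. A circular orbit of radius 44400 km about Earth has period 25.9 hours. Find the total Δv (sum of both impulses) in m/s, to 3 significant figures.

From Kepler's third law T² = 4π²r³/μ at r = 44400 km, T = 25.9 hours = 25.9 × 3600 s = 93240 s: μ = 4π²r³/T² = 3.97470×10^5 km³/s².
Semi-major axis of the transfer orbit: a_t = (44400 + 7540)/2 = 25970 km.
At r₁ the circular-orbit speed is v₁ = √(μ/r₁) = 2.992 km/s.
Transfer-orbit speed at r₁ (v² = μ(2/r − 1/a)): v_a = √[μ(2/r₁ − 1/a_t)] = 1.612 km/s.
First burn Δv₁ = |v_a − v₁| = 1.380 km/s.
At r₂, v₂ = √(μ/r₂) = 7.260 km/s.
Transfer-orbit speed at r₂: v_p = √[μ(2/r₂ − 1/a_t)] = 9.493 km/s.
Second burn Δv₂ = |v₂ − v_p| = 2.233 km/s.
Δv = Δv₁ + Δv₂ = 1.380 + 2.233 = 3.613 km/s.

Δv = 3610 m/s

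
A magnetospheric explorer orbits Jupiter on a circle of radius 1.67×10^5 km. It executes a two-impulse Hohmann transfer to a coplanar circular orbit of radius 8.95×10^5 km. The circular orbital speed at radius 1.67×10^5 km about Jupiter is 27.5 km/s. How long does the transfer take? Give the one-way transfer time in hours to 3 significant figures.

t = 30.0 hours

From the circular-orbit relation v² = μ/r at r = 1.67×10^5 km: μ = v²r = (27.5)² × 1.67×10^5 = 1.26294×10^8 km³/s².
The Hohmann ellipse has a_t = (r₁ + r₂)/2 = 5.310×10^5 km.
Transfer time t = π√(a_t³/μ) = π√((5.310×10^5)³ / 1.26294×10^8) = 1.0817×10^5 s.
Converting: 1.0817×10^5 s ÷ 3600 s/hour = 30.0 hours.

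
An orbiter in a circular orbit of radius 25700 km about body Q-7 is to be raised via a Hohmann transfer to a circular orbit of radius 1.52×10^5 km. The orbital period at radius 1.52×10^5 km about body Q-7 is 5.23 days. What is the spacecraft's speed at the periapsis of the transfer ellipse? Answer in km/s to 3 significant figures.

v = 6.72 km/s

From Kepler's third law T² = 4π²r³/μ at r = 1.52×10^5 km, T = 5.23 days = 5.23 × 86400 s = 4.51872×10^5 s: μ = 4π²r³/T² = 6.78984×10^5 km³/s².
The Hohmann ellipse has a_t = (r₁ + r₂)/2 = 88850 km.
At periapsis, r = 25700 km.
Applying v² = μ(2/r − 1/a_t): v = 6.723 km/s.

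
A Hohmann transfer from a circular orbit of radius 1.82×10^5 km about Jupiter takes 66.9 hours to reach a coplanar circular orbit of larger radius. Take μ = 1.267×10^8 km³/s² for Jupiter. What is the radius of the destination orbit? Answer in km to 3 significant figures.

r₂ = 1.63×10^6 km

Transfer time t = 66.9 hours = 2.4084×10^5 s, and t = π√(a_t³/μ).
So a_t = (μ t²/π²)^(1/3) = (1.267×10^8 × (2.4084×10^5)² / π²)^(1/3) = 9.0638×10^5 km.
Since a_t = (r₁ + r₂)/2, r₂ = 2a_t − r₁ = 2×9.0638×10^5 − 1.820×10^5 = 1.63076×10^6 km.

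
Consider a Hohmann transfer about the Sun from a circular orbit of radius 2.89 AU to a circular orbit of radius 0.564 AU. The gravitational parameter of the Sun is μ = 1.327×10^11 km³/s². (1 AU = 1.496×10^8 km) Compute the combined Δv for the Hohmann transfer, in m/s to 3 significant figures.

Δv = 19200 m/s

In km: r₁ = 2.89 × 1.496×10^8 = 4.32344×10^8 km; r₂ = 0.564 × 1.496×10^8 = 8.43744×10^7 km.
The Hohmann ellipse has a_t = (r₁ + r₂)/2 = 2.583592×10^8 km.
At r₁ the circular-orbit speed is v₁ = √(μ/r₁) = 17.5195 km/s.
On the transfer ellipse at r₁, v² = μ(2/r − 1/a) gives v_a = √[μ(2/r₁ − 1/a_t)] = 10.0118 km/s.
First burn Δv₁ = |v_a − v₁| = 7.508 km/s.
At r₂, v₂ = √(μ/r₂) = 39.66 km/s.
Transfer-orbit speed at r₂: v_p = √[μ(2/r₂ − 1/a_t)] = 51.30 km/s.
Second burn Δv₂ = |v₂ − v_p| = 11.64 km/s.
Total Δv = Δv₁ + Δv₂ = 19.15 km/s.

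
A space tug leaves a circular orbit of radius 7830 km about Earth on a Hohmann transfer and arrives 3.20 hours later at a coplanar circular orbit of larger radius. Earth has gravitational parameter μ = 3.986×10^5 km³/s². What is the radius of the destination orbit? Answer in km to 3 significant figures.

r₂ = 27200 km

Transfer time t = 3.20 hours = 11520 s, and t = π√(a_t³/μ).
So a_t = (μ t²/π²)^(1/3) = (3.986×10^5 × (11520)² / π²)^(1/3) = 17500 km.
Since a_t = (r₁ + r₂)/2, r₂ = 2a_t − r₁ = 2×17500 − 7830 = 27170 km.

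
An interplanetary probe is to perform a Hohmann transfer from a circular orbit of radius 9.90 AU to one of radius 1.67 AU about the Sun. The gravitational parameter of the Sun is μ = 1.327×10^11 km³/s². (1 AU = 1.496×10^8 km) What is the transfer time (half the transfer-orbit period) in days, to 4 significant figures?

In km: r₁ = 9.90 × 1.496×10^8 = 1.48104×10^9 km; r₂ = 1.67 × 1.496×10^8 = 2.49832×10^8 km.
Semi-major axis of the transfer orbit: a_t = (1.48104×10^9 + 2.49832×10^8)/2 = 8.65436×10^8 km.
Transfer time t = π√(a_t³/μ) = π√((8.65436×10^8)³ / 1.327×10^11) = 2.1957×10^8 s.
Converting: 2.1957×10^8 s ÷ 86400 s/day = 2541 days.

t = 2541 days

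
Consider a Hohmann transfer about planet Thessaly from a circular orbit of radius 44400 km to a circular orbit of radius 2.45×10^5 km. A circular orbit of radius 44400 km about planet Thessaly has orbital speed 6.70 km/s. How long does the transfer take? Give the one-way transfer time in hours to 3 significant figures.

From the circular-orbit relation v² = μ/r at r = 44400 km: μ = v²r = (6.70)² × 44400 = 1.99312×10^6 km³/s².
The Hohmann ellipse has a_t = (r₁ + r₂)/2 = 1.447×10^5 km.
By Kepler's third law the transfer-orbit period is T = 2π√(a_t³/μ), so t = T/2 = 1.225×10^5 s.
Converting: 1.225×10^5 s ÷ 3600 s/hour = 34.0 hours.

t = 34.0 hours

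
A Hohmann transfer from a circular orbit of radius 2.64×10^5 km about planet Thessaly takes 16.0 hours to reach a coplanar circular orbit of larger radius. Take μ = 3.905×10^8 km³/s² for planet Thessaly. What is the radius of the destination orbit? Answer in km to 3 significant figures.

r₂ = 7.52×10^5 km

Transfer time t = 16.0 hours = 57600 s, and t = π√(a_t³/μ).
So a_t = (μ t²/π²)^(1/3) = (3.905×10^8 × (57600)² / π²)^(1/3) = 5.0822×10^5 km.
Since a_t = (r₁ + r₂)/2, r₂ = 2a_t − r₁ = 2×5.0822×10^5 − 2.640×10^5 = 7.5244×10^5 km.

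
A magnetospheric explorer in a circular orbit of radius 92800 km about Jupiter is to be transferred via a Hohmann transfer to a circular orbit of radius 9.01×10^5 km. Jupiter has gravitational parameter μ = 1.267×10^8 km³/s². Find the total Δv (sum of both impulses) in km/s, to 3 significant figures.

The Hohmann ellipse has a_t = (r₁ + r₂)/2 = 4.969×10^5 km.
Circular speed at r₁: v₁ = √(μ/r₁) = √(1.267×10^8/92800) = 36.95 km/s.
Transfer-orbit speed at r₁ (vis-viva): v_p = √[μ(2/r₁ − 1/a_t)] = 49.76 km/s.
First burn Δv₁ = |v_p − v₁| = 12.81 km/s.
At r₂, v₂ = √(μ/r₂) = 11.8584 km/s.
Transfer-orbit speed at r₂: v_a = √[μ(2/r₂ − 1/a_t)] = 5.12466 km/s.
Second burn Δv₂ = |v₂ − v_a| = 6.734 km/s.
Δv = Δv₁ + Δv₂ = 12.81 + 6.734 = 19.54 km/s.

Δv = 19.5 km/s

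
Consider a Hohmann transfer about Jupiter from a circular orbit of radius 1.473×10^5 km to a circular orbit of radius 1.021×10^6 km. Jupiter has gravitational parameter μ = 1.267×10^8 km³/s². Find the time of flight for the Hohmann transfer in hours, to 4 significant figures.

t = 34.61 hours

Transfer-ellipse semi-major axis a_t = (r₁ + r₂)/2 = (1.473×10^5 + 1.021×10^6)/2 = 5.8415×10^5 km.
Half the transfer-orbit period gives t = π√(a_t³/μ) = 1.246×10^5 s.
Converting: 1.246×10^5 s ÷ 3600 s/hour = 34.61 hours.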